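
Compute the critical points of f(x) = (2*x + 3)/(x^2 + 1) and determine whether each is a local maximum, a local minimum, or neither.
f'(x) = 2*(-x^2 - 3*x + 1)/(x^4 + 2*x^2 + 1)

Solve f'(x) = 0:
  f'(x) = -2*(x^2 + 3*x - 1)/(x^2 + 1)^2; the denominator is positive wherever f is defined, so f'(x) = 0 ⇔ -2*x^2 - 6*x + 2 = 0.
  Factor: -2*x^2 - 6*x + 2 = -2*(x^2 + 3*x - 1); x^2 + 3*x - 1 = 0 has no rational roots; quadratic formula: x = (-3 ± √13)/2.
  ⇒ x = -sqrt(13)/2 - 3/2 ≈ -3.3028, -3/2 + sqrt(13)/2 ≈ 0.3028

f''(x) = 2*(4*x^2*(2*x + 3) - 3*(2*x + 1)*(x^2 + 1))/(x^2 + 1)^3
Second-derivative test at each critical point:
  f''(-3.3028) = 0.0509 > 0 → local minimum
  f''(0.3028) = -6.0509 < 0 → local maximum

Critical points: x = -sqrt(13)/2 - 3/2 ≈ -3.3028 (local minimum); x = -3/2 + sqrt(13)/2 ≈ 0.3028 (local maximum)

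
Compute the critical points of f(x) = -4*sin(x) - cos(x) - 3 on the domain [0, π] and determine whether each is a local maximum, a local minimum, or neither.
f'(x) = sin(x) - 4*cos(x)

Solve f'(x) = 0 on [0, π]:
  f'(x) = 0 ⇔ -4*cos(x) = -sin(x) ⇔ tan(x) = 4, i.e. x = arctan(4) + nπ; keep the solutions lying in [0, π].
  ⇒ x = atan(4) ≈ 1.3258

f''(x) = 4*sin(x) + cos(x)
Second-derivative test at each critical point:
  f''(1.3258) = 4.1231 > 0 → local minimum

Critical points: x = atan(4) ≈ 1.3258 (local minimum)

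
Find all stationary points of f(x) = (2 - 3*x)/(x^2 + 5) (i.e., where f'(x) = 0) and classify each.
f'(x) = (3*x^2 - 4*x - 15)/(x^4 + 10*x^2 + 25)

Solve f'(x) = 0:
  f'(x) = (x - 3)*(3*x + 5)/(x^2 + 5)^2; the denominator is positive wherever f is defined, so f'(x) = 0 ⇔ 3*x^2 - 4*x - 15 = 0.
  Factor: 3*x^2 - 4*x - 15 = (x - 3)*(3*x + 5) = 0.
  ⇒ x = -5/3, 3

f''(x) = 2*(4*x^2*(2 - 3*x) + (9*x - 2)*(x^2 + 5))/(x^2 + 5)^3
Second-derivative test at each critical point:
  f''(-5/3) = -81/350 < 0 → local maximum
  f''(3) = 1/14 > 0 → local minimum

Critical points: x = -5/3 (local maximum); x = 3 (local minimum)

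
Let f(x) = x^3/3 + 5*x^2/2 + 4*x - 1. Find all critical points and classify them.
f'(x) = x^2 + 5*x + 4

Solve f'(x) = 0:
  Factor: x^2 + 5*x + 4 = (x + 1)*(x + 4) = 0.
  ⇒ x = -4, -1

f''(x) = 2*x + 5
Second-derivative test at each critical point:
  f''(-4) = -3 < 0 → local maximum
  f''(-1) = 3 > 0 → local minimum

Critical points: x = -4 (local maximum); x = -1 (local minimum)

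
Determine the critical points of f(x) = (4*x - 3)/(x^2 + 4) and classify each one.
f'(x) = 2*(-2*x^2 + 3*x + 8)/(x^4 + 8*x^2 + 16)

Solve f'(x) = 0:
  f'(x) = -2*(2*x^2 - 3*x - 8)/(x^2 + 4)^2; the denominator is positive wherever f is defined, so f'(x) = 0 ⇔ -4*x^2 + 6*x + 16 = 0.
  Factor: -4*x^2 + 6*x + 16 = -2*(2*x^2 - 3*x - 8); 2*x^2 - 3*x - 8 = 0 has no rational roots; quadratic formula: x = (3 ± √73)/4.
  ⇒ x = 3/4 - sqrt(73)/4 ≈ -1.3860, 3/4 + sqrt(73)/4 ≈ 2.8860

f''(x) = 2*(4*x^2*(4*x - 3) + 3*(1 - 4*x)*(x^2 + 4))/(x^2 + 4)^3
Second-derivative test at each critical point:
  f''(-1.3860) = 0.4874 > 0 → local minimum
  f''(2.8860) = -0.1124 < 0 → local maximum

Critical points: x = 3/4 - sqrt(73)/4 ≈ -1.3860 (local minimum); x = 3/4 + sqrt(73)/4 ≈ 2.8860 (local maximum)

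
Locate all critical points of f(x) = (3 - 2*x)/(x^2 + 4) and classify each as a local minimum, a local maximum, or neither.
f'(x) = 2*(x^2 - 3*x - 4)/(x^4 + 8*x^2 + 16)

Solve f'(x) = 0:
  f'(x) = 2*(x - 4)*(x + 1)/(x^2 + 4)^2; the denominator is positive wherever f is defined, so f'(x) = 0 ⇔ 2*x^2 - 6*x - 8 = 0.
  Factor: 2*x^2 - 6*x - 8 = 2*(x - 4)*(x + 1) = 0.
  ⇒ x = -1, 4

f''(x) = 2*(4*x^2*(3 - 2*x) + 3*(2*x - 1)*(x^2 + 4))/(x^2 + 4)^3
Second-derivative test at each critical point:
  f''(-1) = -2/5 < 0 → local maximum
  f''(4) = 1/40 > 0 → local minimum

Critical points: x = -1 (local maximum); x = 4 (local minimum)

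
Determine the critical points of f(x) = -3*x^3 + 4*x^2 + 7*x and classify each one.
f'(x) = -9*x^2 + 8*x + 7

Solve f'(x) = 0:
  9*x^2 - 8*x - 7 = 0 has no rational roots; quadratic formula: x = (8 ± √316)/18.
  ⇒ x = 4/9 - sqrt(79)/9 ≈ -0.5431, 4/9 + sqrt(79)/9 ≈ 1.4320

f''(x) = 8 - 18*x
Second-derivative test at each critical point:
  f''(-0.5431) = 17.7764 > 0 → local minimum
  f''(1.4320) = -17.7764 < 0 → local maximum

Critical points: x = 4/9 - sqrt(79)/9 ≈ -0.5431 (local minimum); x = 4/9 + sqrt(79)/9 ≈ 1.4320 (local maximum)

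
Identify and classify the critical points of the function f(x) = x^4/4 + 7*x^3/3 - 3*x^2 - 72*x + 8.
f'(x) = x^3 + 7*x^2 - 6*x - 72

Solve f'(x) = 0:
  Factor: x^3 + 7*x^2 - 6*x - 72 = (x - 3)*(x + 4)*(x + 6) = 0.
  ⇒ x = -6, -4, 3

f''(x) = 3*x^2 + 14*x - 6
Second-derivative test at each critical point:
  f''(-6) = 18 > 0 → local minimum
  f''(-4) = -14 < 0 → local maximum
  f''(3) = 63 > 0 → local minimum

Critical points: x = -6 (local minimum); x = -4 (local maximum); x = 3 (local minimum)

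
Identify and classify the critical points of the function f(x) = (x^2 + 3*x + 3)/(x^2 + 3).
f'(x) = 3*(3 - x^2)/(x^4 + 6*x^2 + 9)

Solve f'(x) = 0:
  f'(x) = -3*(x^2 - 3)/(x^2 + 3)^2; the denominator is positive wherever f is defined, so f'(x) = 0 ⇔ 9 - 3*x^2 = 0.
  Factor: 9 - 3*x^2 = -3*(x^2 - 3); x^2 - 3 = 0 has no rational roots; quadratic formula: x = (0 ± √12)/2.
  ⇒ x = -sqrt(3) ≈ -1.7321, sqrt(3) ≈ 1.7321

f''(x) = 6*x*(x^2 - 9)/(x^6 + 9*x^4 + 27*x^2 + 27)
Second-derivative test at each critical point:
  f''(-1.7321) = 0.2887 > 0 → local minimum
  f''(1.7321) = -0.2887 < 0 → local maximum

Critical points: x = -sqrt(3) ≈ -1.7321 (local minimum); x = sqrt(3) ≈ 1.7321 (local maximum)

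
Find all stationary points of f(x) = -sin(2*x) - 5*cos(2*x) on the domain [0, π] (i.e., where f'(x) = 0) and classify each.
f'(x) = 10*sin(2*x) - 2*cos(2*x)

Solve f'(x) = 0 on [0, π]:
  f'(x) = 0 ⇔ -cos(2*x) = -5*sin(2*x) ⇔ tan(2*x) = 1/5, i.e. 2*x = arctan(1/5) + nπ; keep the solutions lying in [0, π].
  ⇒ x = atan(1/5)/2 ≈ 0.0987, atan(1/5)/2 + pi/2 ≈ 1.6695

f''(x) = 4*sin(2*x) + 20*cos(2*x)
Second-derivative test at each critical point:
  f''(0.0987) = 20.3961 > 0 → local minimum
  f''(1.6695) = -20.3961 < 0 → local maximum

Critical points: x = atan(1/5)/2 ≈ 0.0987 (local minimum); x = atan(1/5)/2 + pi/2 ≈ 1.6695 (local maximum)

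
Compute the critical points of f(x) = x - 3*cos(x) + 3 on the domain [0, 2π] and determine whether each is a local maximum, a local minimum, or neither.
f'(x) = 3*sin(x) + 1

Solve f'(x) = 0 on [0, 2π]:
  f'(x) = 0 ⇔ sin(x) = -1/3, i.e. x = arcsin(-1/3) + 2nπ or x = π − arcsin(-1/3) + 2nπ; keep the solutions lying in [0, 2π].
  ⇒ x = asin(1/3) + pi ≈ 3.4814, -asin(1/3) + 2*pi ≈ 5.9433

f''(x) = 3*cos(x)
Second-derivative test at each critical point:
  f''(3.4814) = -2.8284 < 0 → local maximum
  f''(5.9433) = 2.8284 > 0 → local minimum

Critical points: x = asin(1/3) + pi ≈ 3.4814 (local maximum); x = -asin(1/3) + 2*pi ≈ 5.9433 (local minimum)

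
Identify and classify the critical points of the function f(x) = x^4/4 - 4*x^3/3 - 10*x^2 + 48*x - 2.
f'(x) = x^3 - 4*x^2 - 20*x + 48

Solve f'(x) = 0:
  Factor: x^3 - 4*x^2 - 20*x + 48 = (x - 6)*(x - 2)*(x + 4) = 0.
  ⇒ x = -4, 2, 6

f''(x) = 3*x^2 - 8*x - 20
Second-derivative test at each critical point:
  f''(-4) = 60 > 0 → local minimum
  f''(2) = -24 < 0 → local maximum
  f''(6) = 40 > 0 → local minimum

Critical points: x = -4 (local minimum); x = 2 (local maximum); x = 6 (local minimum)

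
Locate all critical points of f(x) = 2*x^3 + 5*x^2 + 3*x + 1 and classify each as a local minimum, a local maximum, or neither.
f'(x) = 6*x^2 + 10*x + 3

Solve f'(x) = 0:
  6*x^2 + 10*x + 3 = 0 has no rational roots; quadratic formula: x = (-10 ± √28)/12.
  ⇒ x = -5/6 - sqrt(7)/6 ≈ -1.2743, -5/6 + sqrt(7)/6 ≈ -0.3924

f''(x) = 12*x + 10
Second-derivative test at each critical point:
  f''(-1.2743) = -5.2915 < 0 → local maximum
  f''(-0.3924) = 5.2915 > 0 → local minimum

Critical points: x = -5/6 - sqrt(7)/6 ≈ -1.2743 (local maximum); x = -5/6 + sqrt(7)/6 ≈ -0.3924 (local minimum)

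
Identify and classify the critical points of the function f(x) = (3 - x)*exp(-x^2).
f'(x) = (2*x*(x - 3) - 1)*exp(-x^2)

Solve f'(x) = 0:
  f'(x) = (2*x^2 - 6*x - 1)·exp(-x^2) and exp(-x^2) > 0 for every x, so f'(x) = 0 ⇔ 2*x^2 - 6*x - 1 = 0.
  2*x^2 - 6*x - 1 = 0 has no rational roots; quadratic formula: x = (6 ± √44)/4.
  ⇒ x = 3/2 - sqrt(11)/2 ≈ -0.1583, 3/2 + sqrt(11)/2 ≈ 3.1583

f''(x) = 2*(2*x^2*(3 - x) + 3*x - 3)*exp(-x^2)
Second-derivative test at each critical point:
  f''(-0.1583) = -6.4691 < 0 → local maximum
  f''(3.1583) = 3.088e-04 > 0 → local minimum

Critical points: x = 3/2 - sqrt(11)/2 ≈ -0.1583 (local maximum); x = 3/2 + sqrt(11)/2 ≈ 3.1583 (local minimum)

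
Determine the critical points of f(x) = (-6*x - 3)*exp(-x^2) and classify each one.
f'(x) = 6*(x*(2*x + 1) - 1)*exp(-x^2)

Solve f'(x) = 0:
  f'(x) = (12*x^2 + 6*x - 6)·exp(-x^2) and exp(-x^2) > 0 for every x, so f'(x) = 0 ⇔ 12*x^2 + 6*x - 6 = 0.
  Factor: 12*x^2 + 6*x - 6 = 6*(x + 1)*(2*x - 1) = 0.
  ⇒ x = -1, 1/2

f''(x) = 6*(-4*x^3 - 2*x^2 + 6*x + 1)*exp(-x^2)
Second-derivative test at each critical point:
  f''(-1) = -6.6218 < 0 → local maximum
  f''(1/2) = 14.0184 > 0 → local minimum

Critical points: x = -1 (local maximum); x = 1/2 (local minimum)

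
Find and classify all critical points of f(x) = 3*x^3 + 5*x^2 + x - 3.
f'(x) = 9*x^2 + 10*x + 1

Solve f'(x) = 0:
  Factor: 9*x^2 + 10*x + 1 = (x + 1)*(9*x + 1) = 0.
  ⇒ x = -1, -1/9

f''(x) = 18*x + 10
Second-derivative test at each critical point:
  f''(-1) = -8 < 0 → local maximum
  f''(-1/9) = 8 > 0 → local minimum

Critical points: x = -1 (local maximum); x = -1/9 (local minimum)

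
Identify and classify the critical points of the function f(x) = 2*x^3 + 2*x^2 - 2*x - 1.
f'(x) = 6*x^2 + 4*x - 2

Solve f'(x) = 0:
  Factor: 6*x^2 + 4*x - 2 = 2*(x + 1)*(3*x - 1) = 0.
  ⇒ x = -1, 1/3

f''(x) = 12*x + 4
Second-derivative test at each critical point:
  f''(-1) = -8 < 0 → local maximum
  f''(1/3) = 8 > 0 → local minimum

Critical points: x = -1 (local maximum); x = 1/3 (local minimum)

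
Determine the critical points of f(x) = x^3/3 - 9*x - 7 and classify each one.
f'(x) = x^2 - 9

Solve f'(x) = 0:
  Factor: x^2 - 9 = (x - 3)*(x + 3) = 0.
  ⇒ x = -3, 3

f''(x) = 2*x
Second-derivative test at each critical point:
  f''(-3) = -6 < 0 → local maximum
  f''(3) = 6 > 0 → local minimum

Critical points: x = -3 (local maximum); x = 3 (local minimum)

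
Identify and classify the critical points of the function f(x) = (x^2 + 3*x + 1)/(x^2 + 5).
f'(x) = (-3*x^2 + 8*x + 15)/(x^4 + 10*x^2 + 25)

Solve f'(x) = 0:
  f'(x) = -(3*x^2 - 8*x - 15)/(x^2 + 5)^2; the denominator is positive wherever f is defined, so f'(x) = 0 ⇔ -3*x^2 + 8*x + 15 = 0.
  3*x^2 - 8*x - 15 = 0 has no rational roots; quadratic formula: x = (8 ± √244)/6.
  ⇒ x = 4/3 - sqrt(61)/3 ≈ -1.2701, 4/3 + sqrt(61)/3 ≈ 3.9367

f''(x) = 2*(3*x^3 - 12*x^2 - 45*x + 20)/(x^6 + 15*x^4 + 75*x^2 + 125)
Second-derivative test at each critical point:
  f''(-1.2701) = 0.3572 > 0 → local minimum
  f''(3.9367) = -0.0372 < 0 → local maximum

Critical points: x = 4/3 - sqrt(61)/3 ≈ -1.2701 (local minimum); x = 4/3 + sqrt(61)/3 ≈ 3.9367 (local maximum)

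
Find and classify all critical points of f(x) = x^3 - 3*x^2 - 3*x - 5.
f'(x) = 3*x^2 - 6*x - 3

Solve f'(x) = 0:
  Factor: 3*x^2 - 6*x - 3 = 3*(x^2 - 2*x - 1); x^2 - 2*x - 1 = 0 has no rational roots; quadratic formula: x = (2 ± √8)/2.
  ⇒ x = 1 - sqrt(2) ≈ -0.4142, 1 + sqrt(2) ≈ 2.4142

f''(x) = 6*x - 6
Second-derivative test at each critical point:
  f''(-0.4142) = -8.4853 < 0 → local maximum
  f''(2.4142) = 8.4853 > 0 → local minimum

Critical points: x = 1 - sqrt(2) ≈ -0.4142 (local maximum); x = 1 + sqrt(2) ≈ 2.4142 (local minimum)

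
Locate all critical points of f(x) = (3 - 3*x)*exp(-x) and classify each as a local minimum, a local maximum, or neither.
f'(x) = 3*(x - 2)*exp(-x)

Solve f'(x) = 0:
  f'(x) = (3*x - 6)·exp(-x) and exp(-x) > 0 for every x, so f'(x) = 0 ⇔ 3*x - 6 = 0.
  Factor: 3*x - 6 = 3*(x - 2) = 0.
  ⇒ x = 2

f''(x) = 3*(3 - x)*exp(-x)
Second-derivative test at each critical point:
  f''(2) = 0.4060 > 0 → local minimum

Critical points: x = 2 (local minimum)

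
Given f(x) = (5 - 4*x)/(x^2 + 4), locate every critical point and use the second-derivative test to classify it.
f'(x) = 2*(2*x^2 - 5*x - 8)/(x^4 + 8*x^2 + 16)

Solve f'(x) = 0:
  f'(x) = 2*(2*x^2 - 5*x - 8)/(x^2 + 4)^2; the denominator is positive wherever f is defined, so f'(x) = 0 ⇔ 4*x^2 - 10*x - 16 = 0.
  Factor: 4*x^2 - 10*x - 16 = 2*(2*x^2 - 5*x - 8); 2*x^2 - 5*x - 8 = 0 has no rational roots; quadratic formula: x = (5 ± √89)/4.
  ⇒ x = 5/4 - sqrt(89)/4 ≈ -1.1085, 5/4 + sqrt(89)/4 ≈ 3.6085

f''(x) = 2*(4*x^2*(5 - 4*x) + (12*x - 5)*(x^2 + 4))/(x^2 + 4)^3
Second-derivative test at each critical point:
  f''(-1.1085) = -0.6901 < 0 → local maximum
  f''(3.6085) = 0.0651 > 0 → local minimum

Critical points: x = 5/4 - sqrt(89)/4 ≈ -1.1085 (local maximum); x = 5/4 + sqrt(89)/4 ≈ 3.6085 (local minimum)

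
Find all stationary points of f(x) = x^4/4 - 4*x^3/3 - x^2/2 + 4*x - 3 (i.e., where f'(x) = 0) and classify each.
f'(x) = x^3 - 4*x^2 - x + 4

Solve f'(x) = 0:
  Factor: x^3 - 4*x^2 - x + 4 = (x - 4)*(x - 1)*(x + 1) = 0.
  ⇒ x = -1, 1, 4

f''(x) = 3*x^2 - 8*x - 1
Second-derivative test at each critical point:
  f''(-1) = 10 > 0 → local minimum
  f''(1) = -6 < 0 → local maximum
  f''(4) = 15 > 0 → local minimum

Critical points: x = -1 (local minimum); x = 1 (local maximum); x = 4 (local minimum)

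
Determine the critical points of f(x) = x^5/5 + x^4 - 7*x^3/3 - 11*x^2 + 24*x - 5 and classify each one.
f'(x) = x^4 + 4*x^3 - 7*x^2 - 22*x + 24

Solve f'(x) = 0:
  Factor: x^4 + 4*x^3 - 7*x^2 - 22*x + 24 = (x - 2)*(x - 1)*(x + 3)*(x + 4) = 0.
  ⇒ x = -4, -3, 1, 2

f''(x) = 4*x^3 + 12*x^2 - 14*x - 22
Second-derivative test at each critical point:
  f''(-4) = -30 < 0 → local maximum
  f''(-3) = 20 > 0 → local minimum
  f''(1) = -20 < 0 → local maximum
  f''(2) = 30 > 0 → local minimum

Critical points: x = -4 (local maximum); x = -3 (local minimum); x = 1 (local maximum); x = 2 (local minimum)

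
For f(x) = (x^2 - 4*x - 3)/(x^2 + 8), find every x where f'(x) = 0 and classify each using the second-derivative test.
f'(x) = 2*(2*x^2 + 11*x - 16)/(x^4 + 16*x^2 + 64)

Solve f'(x) = 0:
  f'(x) = 2*(2*x^2 + 11*x - 16)/(x^2 + 8)^2; the denominator is positive wherever f is defined, so f'(x) = 0 ⇔ 4*x^2 + 22*x - 32 = 0.
  Factor: 4*x^2 + 22*x - 32 = 2*(2*x^2 + 11*x - 16); 2*x^2 + 11*x - 16 = 0 has no rational roots; quadratic formula: x = (-11 ± √249)/4.
  ⇒ x = -sqrt(249)/4 - 11/4 ≈ -6.6949, -11/4 + sqrt(249)/4 ≈ 1.1949

f''(x) = 2*(-4*x^3 - 33*x^2 + 96*x + 88)/(x^6 + 24*x^4 + 192*x^2 + 512)
Second-derivative test at each critical point:
  f''(-6.6949) = -0.0113 < 0 → local maximum
  f''(1.1949) = 0.3551 > 0 → local minimum

Critical points: x = -sqrt(249)/4 - 11/4 ≈ -6.6949 (local maximum); x = -11/4 + sqrt(249)/4 ≈ 1.1949 (local minimum)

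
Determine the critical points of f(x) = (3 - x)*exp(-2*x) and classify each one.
f'(x) = (2*x - 7)*exp(-2*x)

Solve f'(x) = 0:
  f'(x) = (2*x - 7)·exp(-2*x) and exp(-2*x) > 0 for every x, so f'(x) = 0 ⇔ 2*x - 7 = 0.
  2*x - 7 = 0.
  ⇒ x = 7/2

f''(x) = 4*(4 - x)*exp(-2*x)
Second-derivative test at each critical point:
  f''(7/2) = 0.0018 > 0 → local minimum

Critical points: x = 7/2 (local minimum)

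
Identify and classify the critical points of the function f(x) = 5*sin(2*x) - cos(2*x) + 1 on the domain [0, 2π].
f'(x) = 2*sin(2*x) + 10*cos(2*x)

Solve f'(x) = 0 on [0, 2π]:
  f'(x) = 0 ⇔ 5*cos(2*x) = -sin(2*x) ⇔ tan(2*x) = -5, i.e. 2*x = arctan(-5) + nπ; keep the solutions lying in [0, 2π].
  ⇒ x = -atan(5)/2 + pi/2 ≈ 0.8841, pi - atan(5)/2 ≈ 2.4549, -atan(5)/2 + 3*pi/2 ≈ 4.0257, -atan(5)/2 + 2*pi ≈ 5.5965

f''(x) = -20*sin(2*x) + 4*cos(2*x)
Second-derivative test at each critical point:
  f''(0.8841) = -20.3961 < 0 → local maximum
  f''(2.4549) = 20.3961 > 0 → local minimum
  f''(4.0257) = -20.3961 < 0 → local maximum
  f''(5.5965) = 20.3961 > 0 → local minimum

Critical points: x = -atan(5)/2 + pi/2 ≈ 0.8841 (local maximum); x = pi - atan(5)/2 ≈ 2.4549 (local minimum); x = -atan(5)/2 + 3*pi/2 ≈ 4.0257 (local maximum); x = -atan(5)/2 + 2*pi ≈ 5.5965 (local minimum)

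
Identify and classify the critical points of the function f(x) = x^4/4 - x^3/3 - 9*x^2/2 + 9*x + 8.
f'(x) = x^3 - x^2 - 9*x + 9

Solve f'(x) = 0:
  Factor: x^3 - x^2 - 9*x + 9 = (x - 3)*(x - 1)*(x + 3) = 0.
  ⇒ x = -3, 1, 3

f''(x) = 3*x^2 - 2*x - 9
Second-derivative test at each critical point:
  f''(-3) = 24 > 0 → local minimum
  f''(1) = -8 < 0 → local maximum
  f''(3) = 12 > 0 → local minimum

Critical points: x = -3 (local minimum); x = 1 (local maximum); x = 3 (local minimum)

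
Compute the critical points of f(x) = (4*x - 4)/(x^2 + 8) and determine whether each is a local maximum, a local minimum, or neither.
f'(x) = 4*(x^2 - 2*x*(x - 1) + 8)/(x^2 + 8)^2

Solve f'(x) = 0:
  f'(x) = -4*(x - 4)*(x + 2)/(x^2 + 8)^2; the denominator is positive wherever f is defined, so f'(x) = 0 ⇔ -4*x^2 + 8*x + 32 = 0.
  Factor: -4*x^2 + 8*x + 32 = -4*(x - 4)*(x + 2) = 0.
  ⇒ x = -2, 4

f''(x) = 8*(4*x^2*(x - 1) + (1 - 3*x)*(x^2 + 8))/(x^2 + 8)^3
Second-derivative test at each critical point:
  f''(-2) = 1/6 > 0 → local minimum
  f''(4) = -1/24 < 0 → local maximum

Critical points: x = -2 (local minimum); x = 4 (local maximum)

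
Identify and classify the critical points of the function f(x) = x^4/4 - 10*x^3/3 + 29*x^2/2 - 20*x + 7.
f'(x) = x^3 - 10*x^2 + 29*x - 20

Solve f'(x) = 0:
  Factor: x^3 - 10*x^2 + 29*x - 20 = (x - 5)*(x - 4)*(x - 1) = 0.
  ⇒ x = 1, 4, 5

f''(x) = 3*x^2 - 20*x + 29
Second-derivative test at each critical point:
  f''(1) = 12 > 0 → local minimum
  f''(4) = -3 < 0 → local maximum
  f''(5) = 4 > 0 → local minimum

Critical points: x = 1 (local minimum); x = 4 (local maximum); x = 5 (local minimum)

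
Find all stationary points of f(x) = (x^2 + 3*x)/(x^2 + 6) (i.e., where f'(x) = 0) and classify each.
f'(x) = 3*(-x^2 + 4*x + 6)/(x^4 + 12*x^2 + 36)

Solve f'(x) = 0:
  f'(x) = -3*(x^2 - 4*x - 6)/(x^2 + 6)^2; the denominator is positive wherever f is defined, so f'(x) = 0 ⇔ -3*x^2 + 12*x + 18 = 0.
  Factor: -3*x^2 + 12*x + 18 = -3*(x^2 - 4*x - 6); x^2 - 4*x - 6 = 0 has no rational roots; quadratic formula: x = (4 ± √40)/2.
  ⇒ x = 2 - sqrt(10) ≈ -1.1623, 2 + sqrt(10) ≈ 5.1623

f''(x) = 6*(x^3 - 6*x^2 - 18*x + 12)/(x^6 + 18*x^4 + 108*x^2 + 216)
Second-derivative test at each critical point:
  f''(-1.1623) = 0.3511 > 0 → local minimum
  f''(5.1623) = -0.0178 < 0 → local maximum

Critical points: x = 2 - sqrt(10) ≈ -1.1623 (local minimum); x = 2 + sqrt(10) ≈ 5.1623 (local maximum)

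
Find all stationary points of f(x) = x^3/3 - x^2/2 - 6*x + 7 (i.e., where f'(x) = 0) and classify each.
f'(x) = x^2 - x - 6

Solve f'(x) = 0:
  Factor: x^2 - x - 6 = (x - 3)*(x + 2) = 0.
  ⇒ x = -2, 3

f''(x) = 2*x - 1
Second-derivative test at each critical point:
  f''(-2) = -5 < 0 → local maximum
  f''(3) = 5 > 0 → local minimum

Critical points: x = -2 (local maximum); x = 3 (local minimum)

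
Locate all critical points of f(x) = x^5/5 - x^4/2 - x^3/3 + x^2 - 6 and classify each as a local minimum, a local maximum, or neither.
f'(x) = x*(x^3 - 2*x^2 - x + 2)

Solve f'(x) = 0:
  Factor: x^4 - 2*x^3 - x^2 + 2*x = x*(x - 2)*(x - 1)*(x + 1) = 0.
  ⇒ x = -1, 0, 1, 2

f''(x) = 4*x^3 - 6*x^2 - 2*x + 2
Second-derivative test at each critical point:
  f''(-1) = -6 < 0 → local maximum
  f''(0) = 2 > 0 → local minimum
  f''(1) = -2 < 0 → local maximum
  f''(2) = 6 > 0 → local minimum

Critical points: x = -1 (local maximum); x = 0 (local minimum); x = 1 (local maximum); x = 2 (local minimum)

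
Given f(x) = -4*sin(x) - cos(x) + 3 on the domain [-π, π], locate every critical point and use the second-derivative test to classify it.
f'(x) = sin(x) - 4*cos(x)

Solve f'(x) = 0 on [-π, π]:
  f'(x) = 0 ⇔ -4*cos(x) = -sin(x) ⇔ tan(x) = 4, i.e. x = arctan(4) + nπ; keep the solutions lying in [-π, π].
  ⇒ x = -pi + atan(4) ≈ -1.8158, atan(4) ≈ 1.3258

f''(x) = 4*sin(x) + cos(x)
Second-derivative test at each critical point:
  f''(-1.8158) = -4.1231 < 0 → local maximum
  f''(1.3258) = 4.1231 > 0 → local minimum

Critical points: x = -pi + atan(4) ≈ -1.8158 (local maximum); x = atan(4) ≈ 1.3258 (local minimum)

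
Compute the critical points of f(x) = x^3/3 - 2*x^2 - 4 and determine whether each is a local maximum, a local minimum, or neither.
f'(x) = x*(x - 4)

Solve f'(x) = 0:
  Factor: x^2 - 4*x = x*(x - 4) = 0.
  ⇒ x = 0, 4

f''(x) = 2*x - 4
Second-derivative test at each critical point:
  f''(0) = -4 < 0 → local maximum
  f''(4) = 4 > 0 → local minimum

Critical points: x = 0 (local maximum); x = 4 (local minimum)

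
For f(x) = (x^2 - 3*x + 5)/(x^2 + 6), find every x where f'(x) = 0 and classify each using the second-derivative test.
f'(x) = (3*x^2 + 2*x - 18)/(x^4 + 12*x^2 + 36)

Solve f'(x) = 0:
  f'(x) = (3*x^2 + 2*x - 18)/(x^2 + 6)^2; the denominator is positive wherever f is defined, so f'(x) = 0 ⇔ 3*x^2 + 2*x - 18 = 0.
  3*x^2 + 2*x - 18 = 0 has no rational roots; quadratic formula: x = (-2 ± √220)/6.
  ⇒ x = -sqrt(55)/3 - 1/3 ≈ -2.8054, -1/3 + sqrt(55)/3 ≈ 2.1387

f''(x) = 6*(-x^3 - x^2 + 18*x + 2)/(x^6 + 18*x^4 + 108*x^2 + 216)
Second-derivative test at each critical point:
  f''(-2.8054) = -0.0771 < 0 → local maximum
  f''(2.1387) = 0.1327 > 0 → local minimum

Critical points: x = -sqrt(55)/3 - 1/3 ≈ -2.8054 (local maximum); x = -1/3 + sqrt(55)/3 ≈ 2.1387 (local minimum)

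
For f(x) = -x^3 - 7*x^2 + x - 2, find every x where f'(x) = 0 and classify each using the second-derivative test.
f'(x) = -3*x^2 - 14*x + 1

Solve f'(x) = 0:
  3*x^2 + 14*x - 1 = 0 has no rational roots; quadratic formula: x = (-14 ± √208)/6.
  ⇒ x = -2*sqrt(13)/3 - 7/3 ≈ -4.7370, -7/3 + 2*sqrt(13)/3 ≈ 0.0704

f''(x) = -6*x - 14
Second-derivative test at each critical point:
  f''(-4.7370) = 14.4222 > 0 → local minimum
  f''(0.0704) = -14.4222 < 0 → local maximum

Critical points: x = -2*sqrt(13)/3 - 7/3 ≈ -4.7370 (local minimum); x = -7/3 + 2*sqrt(13)/3 ≈ 0.0704 (local maximum)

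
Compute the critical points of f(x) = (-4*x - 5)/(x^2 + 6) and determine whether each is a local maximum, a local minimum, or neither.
f'(x) = 2*(2*x^2 + 5*x - 12)/(x^4 + 12*x^2 + 36)

Solve f'(x) = 0:
  f'(x) = 2*(x + 4)*(2*x - 3)/(x^2 + 6)^2; the denominator is positive wherever f is defined, so f'(x) = 0 ⇔ 4*x^2 + 10*x - 24 = 0.
  Factor: 4*x^2 + 10*x - 24 = 2*(x + 4)*(2*x - 3) = 0.
  ⇒ x = -4, 3/2

f''(x) = 2*(-4*x^2*(4*x + 5) + (12*x + 5)*(x^2 + 6))/(x^2 + 6)^3
Second-derivative test at each critical point:
  f''(-4) = -1/22 < 0 → local maximum
  f''(3/2) = 32/99 > 0 → local minimum

Critical points: x = -4 (local maximum); x = 3/2 (local minimum)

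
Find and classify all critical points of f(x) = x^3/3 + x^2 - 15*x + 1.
f'(x) = x^2 + 2*x - 15

Solve f'(x) = 0:
  Factor: x^2 + 2*x - 15 = (x - 3)*(x + 5) = 0.
  ⇒ x = -5, 3

f''(x) = 2*x + 2
Second-derivative test at each critical point:
  f''(-5) = -8 < 0 → local maximum
  f''(3) = 8 > 0 → local minimum

Critical points: x = -5 (local maximum); x = 3 (local minimum)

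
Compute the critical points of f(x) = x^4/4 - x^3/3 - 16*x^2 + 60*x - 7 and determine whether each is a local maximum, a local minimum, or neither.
f'(x) = x^3 - x^2 - 32*x + 60

Solve f'(x) = 0:
  Factor: x^3 - x^2 - 32*x + 60 = (x - 5)*(x - 2)*(x + 6) = 0.
  ⇒ x = -6, 2, 5

f''(x) = 3*x^2 - 2*x - 32
Second-derivative test at each critical point:
  f''(-6) = 88 > 0 → local minimum
  f''(2) = -24 < 0 → local maximum
  f''(5) = 33 > 0 → local minimum

Critical points: x = -6 (local minimum); x = 2 (local maximum); x = 5 (local minimum)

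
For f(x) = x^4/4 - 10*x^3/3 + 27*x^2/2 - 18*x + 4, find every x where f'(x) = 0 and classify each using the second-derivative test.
f'(x) = x^3 - 10*x^2 + 27*x - 18

Solve f'(x) = 0:
  Factor: x^3 - 10*x^2 + 27*x - 18 = (x - 6)*(x - 3)*(x - 1) = 0.
  ⇒ x = 1, 3, 6

f''(x) = 3*x^2 - 20*x + 27
Second-derivative test at each critical point:
  f''(1) = 10 > 0 → local minimum
  f''(3) = -6 < 0 → local maximum
  f''(6) = 15 > 0 → local minimum

Critical points: x = 1 (local minimum); x = 3 (local maximum); x = 6 (local minimum)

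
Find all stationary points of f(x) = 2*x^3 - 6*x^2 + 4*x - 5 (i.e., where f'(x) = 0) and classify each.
f'(x) = 6*x^2 - 12*x + 4

Solve f'(x) = 0:
  Factor: 6*x^2 - 12*x + 4 = 2*(3*x^2 - 6*x + 2); 3*x^2 - 6*x + 2 = 0 has no rational roots; quadratic formula: x = (6 ± √12)/6.
  ⇒ x = 1 - sqrt(3)/3 ≈ 0.4226, sqrt(3)/3 + 1 ≈ 1.5774

f''(x) = 12*x - 12
Second-derivative test at each critical point:
  f''(0.4226) = -6.9282 < 0 → local maximum
  f''(1.5774) = 6.9282 > 0 → local minimum

Critical points: x = 1 - sqrt(3)/3 ≈ 0.4226 (local maximum); x = sqrt(3)/3 + 1 ≈ 1.5774 (local minimum)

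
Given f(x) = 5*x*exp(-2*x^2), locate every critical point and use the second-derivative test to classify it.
f'(x) = 5*(1 - 4*x^2)*exp(-2*x^2)

Solve f'(x) = 0:
  f'(x) = (5 - 20*x^2)·exp(-2*x^2) and exp(-2*x^2) > 0 for every x, so f'(x) = 0 ⇔ 5 - 20*x^2 = 0.
  Factor: 5 - 20*x^2 = -5*(2*x - 1)*(2*x + 1) = 0.
  ⇒ x = -1/2, 1/2

f''(x) = (80*x^3 - 60*x)*exp(-2*x^2)
Second-derivative test at each critical point:
  f''(-1/2) = 12.1306 > 0 → local minimum
  f''(1/2) = -12.1306 < 0 → local maximum

Critical points: x = -1/2 (local minimum); x = 1/2 (local maximum)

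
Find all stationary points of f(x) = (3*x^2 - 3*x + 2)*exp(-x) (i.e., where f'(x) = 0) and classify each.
f'(x) = (-3*x^2 + 9*x - 5)*exp(-x)

Solve f'(x) = 0:
  f'(x) = (-3*x^2 + 9*x - 5)·exp(-x) and exp(-x) > 0 for every x, so f'(x) = 0 ⇔ -3*x^2 + 9*x - 5 = 0.
  3*x^2 - 9*x + 5 = 0 has no rational roots; quadratic formula: x = (9 ± √21)/6.
  ⇒ x = 3/2 - sqrt(21)/6 ≈ 0.7362, sqrt(21)/6 + 3/2 ≈ 2.2638

f''(x) = (3*x^2 - 15*x + 14)*exp(-x)
Second-derivative test at each critical point:
  f''(0.7362) = 2.1947 > 0 → local minimum
  f''(2.2638) = -0.4764 < 0 → local maximum

Critical points: x = 3/2 - sqrt(21)/6 ≈ 0.7362 (local minimum); x = sqrt(21)/6 + 3/2 ≈ 2.2638 (local maximum)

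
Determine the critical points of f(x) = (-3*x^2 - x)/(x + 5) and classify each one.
f'(x) = (-3*x^2 - 30*x - 5)/(x^2 + 10*x + 25)

Solve f'(x) = 0:
  f'(x) = -(3*x^2 + 30*x + 5)/(x + 5)^2; the denominator is positive wherever f is defined, so f'(x) = 0 ⇔ -3*x^2 - 30*x - 5 = 0.
  3*x^2 + 30*x + 5 = 0 has no rational roots; quadratic formula: x = (-30 ± √840)/6.
  ⇒ x = -5 - sqrt(210)/3 ≈ -9.8305, -5 + sqrt(210)/3 ≈ -0.1695

f''(x) = -140/(x^3 + 15*x^2 + 75*x + 125)
Second-derivative test at each critical point:
  f''(-9.8305) = 1.2421 > 0 → local minimum
  f''(-0.1695) = -1.2421 < 0 → local maximum

Critical points: x = -5 - sqrt(210)/3 ≈ -9.8305 (local minimum); x = -5 + sqrt(210)/3 ≈ -0.1695 (local maximum)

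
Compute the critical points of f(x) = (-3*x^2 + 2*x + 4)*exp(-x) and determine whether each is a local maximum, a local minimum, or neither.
f'(x) = (3*x^2 - 8*x - 2)*exp(-x)

Solve f'(x) = 0:
  f'(x) = (3*x^2 - 8*x - 2)·exp(-x) and exp(-x) > 0 for every x, so f'(x) = 0 ⇔ 3*x^2 - 8*x - 2 = 0.
  3*x^2 - 8*x - 2 = 0 has no rational roots; quadratic formula: x = (8 ± √88)/6.
  ⇒ x = 4/3 - sqrt(22)/3 ≈ -0.2301, 4/3 + sqrt(22)/3 ≈ 2.8968

f''(x) = (-3*x^2 + 14*x - 6)*exp(-x)
Second-derivative test at each critical point:
  f''(-0.2301) = -11.8084 < 0 → local maximum
  f''(2.8968) = 0.5178 > 0 → local minimum

Critical points: x = 4/3 - sqrt(22)/3 ≈ -0.2301 (local maximum); x = 4/3 + sqrt(22)/3 ≈ 2.8968 (local minimum)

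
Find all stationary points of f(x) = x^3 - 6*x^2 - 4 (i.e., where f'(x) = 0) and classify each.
f'(x) = 3*x*(x - 4)

Solve f'(x) = 0:
  Factor: 3*x^2 - 12*x = 3*x*(x - 4) = 0.
  ⇒ x = 0, 4

f''(x) = 6*x - 12
Second-derivative test at each critical point:
  f''(0) = -12 < 0 → local maximum
  f''(4) = 12 > 0 → local minimum

Critical points: x = 0 (local maximum); x = 4 (local minimum)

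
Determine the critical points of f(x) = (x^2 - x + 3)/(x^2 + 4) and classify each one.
f'(x) = (x^2 + 2*x - 4)/(x^4 + 8*x^2 + 16)

Solve f'(x) = 0:
  f'(x) = (x^2 + 2*x - 4)/(x^2 + 4)^2; the denominator is positive wherever f is defined, so f'(x) = 0 ⇔ x^2 + 2*x - 4 = 0.
  x^2 + 2*x - 4 = 0 has no rational roots; quadratic formula: x = (-2 ± √20)/2.
  ⇒ x = -sqrt(5) - 1 ≈ -3.2361, -1 + sqrt(5) ≈ 1.2361

f''(x) = 2*(-x^3 - 3*x^2 + 12*x + 4)/(x^6 + 12*x^4 + 48*x^2 + 64)
Second-derivative test at each critical point:
  f''(-3.2361) = -0.0214 < 0 → local maximum
  f''(1.2361) = 0.1464 > 0 → local minimum

Critical points: x = -sqrt(5) - 1 ≈ -3.2361 (local maximum); x = -1 + sqrt(5) ≈ 1.2361 (local minimum)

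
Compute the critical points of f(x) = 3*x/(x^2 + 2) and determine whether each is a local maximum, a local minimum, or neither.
f'(x) = 3*(2 - x^2)/(x^4 + 4*x^2 + 4)

Solve f'(x) = 0:
  f'(x) = -3*(x^2 - 2)/(x^2 + 2)^2; the denominator is positive wherever f is defined, so f'(x) = 0 ⇔ 6 - 3*x^2 = 0.
  Factor: 6 - 3*x^2 = -3*(x^2 - 2); x^2 - 2 = 0 has no rational roots; quadratic formula: x = (0 ± √8)/2.
  ⇒ x = -sqrt(2) ≈ -1.4142, sqrt(2) ≈ 1.4142

f''(x) = 6*x*(x^2 - 6)/(x^2 + 2)^3
Second-derivative test at each critical point:
  f''(-1.4142) = 0.5303 > 0 → local minimum
  f''(1.4142) = -0.5303 < 0 → local maximum

Critical points: x = -sqrt(2) ≈ -1.4142 (local minimum); x = sqrt(2) ≈ 1.4142 (local maximum)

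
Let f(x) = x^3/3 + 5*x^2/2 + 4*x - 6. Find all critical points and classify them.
f'(x) = x^2 + 5*x + 4

Solve f'(x) = 0:
  Factor: x^2 + 5*x + 4 = (x + 1)*(x + 4) = 0.
  ⇒ x = -4, -1

f''(x) = 2*x + 5
Second-derivative test at each critical point:
  f''(-4) = -3 < 0 → local maximum
  f''(-1) = 3 > 0 → local minimum

Critical points: x = -4 (local maximum); x = -1 (local minimum)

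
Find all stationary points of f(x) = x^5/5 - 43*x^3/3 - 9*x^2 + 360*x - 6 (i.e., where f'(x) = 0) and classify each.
f'(x) = x^4 - 43*x^2 - 18*x + 360

Solve f'(x) = 0:
  Factor: x^4 - 43*x^2 - 18*x + 360 = (x - 6)*(x - 3)*(x + 4)*(x + 5) = 0.
  ⇒ x = -5, -4, 3, 6

f''(x) = 4*x^3 - 86*x - 18
Second-derivative test at each critical point:
  f''(-5) = -88 < 0 → local maximum
  f''(-4) = 70 > 0 → local minimum
  f''(3) = -168 < 0 → local maximum
  f''(6) = 330 > 0 → local minimum

Critical points: x = -5 (local maximum); x = -4 (local minimum); x = 3 (local maximum); x = 6 (local minimum)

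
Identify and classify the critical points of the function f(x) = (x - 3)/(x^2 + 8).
f'(x) = (x^2 - 2*x*(x - 3) + 8)/(x^2 + 8)^2

Solve f'(x) = 0:
  f'(x) = -(x^2 - 6*x - 8)/(x^2 + 8)^2; the denominator is positive wherever f is defined, so f'(x) = 0 ⇔ -x^2 + 6*x + 8 = 0.
  x^2 - 6*x - 8 = 0 has no rational roots; quadratic formula: x = (6 ± √68)/2.
  ⇒ x = 3 - sqrt(17) ≈ -1.1231, 3 + sqrt(17) ≈ 7.1231

f''(x) = 2*(4*x^2*(x - 3) + 3*(1 - x)*(x^2 + 8))/(x^2 + 8)^3
Second-derivative test at each critical point:
  f''(-1.1231) = 0.0961 > 0 → local minimum
  f''(7.1231) = -0.0024 < 0 → local maximum

Critical points: x = 3 - sqrt(17) ≈ -1.1231 (local minimum); x = 3 + sqrt(17) ≈ 7.1231 (local maximum)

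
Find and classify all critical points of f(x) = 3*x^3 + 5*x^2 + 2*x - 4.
f'(x) = 9*x^2 + 10*x + 2

Solve f'(x) = 0:
  9*x^2 + 10*x + 2 = 0 has no rational roots; quadratic formula: x = (-10 ± √28)/18.
  ⇒ x = -5/9 - sqrt(7)/9 ≈ -0.8495, -5/9 + sqrt(7)/9 ≈ -0.2616

f''(x) = 18*x + 10
Second-derivative test at each critical point:
  f''(-0.8495) = -5.2915 < 0 → local maximum
  f''(-0.2616) = 5.2915 > 0 → local minimum

Critical points: x = -5/9 - sqrt(7)/9 ≈ -0.8495 (local maximum); x = -5/9 + sqrt(7)/9 ≈ -0.2616 (local minimum)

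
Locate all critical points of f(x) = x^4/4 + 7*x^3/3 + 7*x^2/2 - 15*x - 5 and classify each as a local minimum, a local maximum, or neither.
f'(x) = x^3 + 7*x^2 + 7*x - 15

Solve f'(x) = 0:
  Factor: x^3 + 7*x^2 + 7*x - 15 = (x - 1)*(x + 3)*(x + 5) = 0.
  ⇒ x = -5, -3, 1

f''(x) = 3*x^2 + 14*x + 7
Second-derivative test at each critical point:
  f''(-5) = 12 > 0 → local minimum
  f''(-3) = -8 < 0 → local maximum
  f''(1) = 24 > 0 → local minimum

Critical points: x = -5 (local minimum); x = -3 (local maximum); x = 1 (local minimum)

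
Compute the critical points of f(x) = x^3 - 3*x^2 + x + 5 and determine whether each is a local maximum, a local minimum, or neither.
f'(x) = 3*x^2 - 6*x + 1

Solve f'(x) = 0:
  3*x^2 - 6*x + 1 = 0 has no rational roots; quadratic formula: x = (6 ± √24)/6.
  ⇒ x = 1 - sqrt(6)/3 ≈ 0.1835, sqrt(6)/3 + 1 ≈ 1.8165

f''(x) = 6*x - 6
Second-derivative test at each critical point:
  f''(0.1835) = -4.8990 < 0 → local maximum
  f''(1.8165) = 4.8990 > 0 → local minimum

Critical points: x = 1 - sqrt(6)/3 ≈ 0.1835 (local maximum); x = sqrt(6)/3 + 1 ≈ 1.8165 (local minimum)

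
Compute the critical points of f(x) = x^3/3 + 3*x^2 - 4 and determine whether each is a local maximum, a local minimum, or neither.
f'(x) = x*(x + 6)

Solve f'(x) = 0:
  Factor: x^2 + 6*x = x*(x + 6) = 0.
  ⇒ x = -6, 0

f''(x) = 2*x + 6
Second-derivative test at each critical point:
  f''(-6) = -6 < 0 → local maximum
  f''(0) = 6 > 0 → local minimum

Critical points: x = -6 (local maximum); x = 0 (local minimum)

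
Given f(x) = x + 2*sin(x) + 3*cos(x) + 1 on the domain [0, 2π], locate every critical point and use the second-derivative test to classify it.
f'(x) = -3*sin(x) + 2*cos(x) + 1

Solve f'(x) = 0 on [0, 2π]:
  f'(x) = 0 ⇔ -3*sin(x) + 2*cos(x) = -1. Write the left side as R·cos(x + φ) with R = √(2² + 3²) = sqrt(13), cos φ = 2*sqrt(13)/13, sin φ = 3*sqrt(13)/13; then cos(x + φ) = -sqrt(13)/13. Solve for x and keep the solutions lying in [0, 2π].
  ⇒ x = atan((3 + 4*sqrt(3))/(-2 + 6*sqrt(3))) ≈ 0.8690, atan((3 - 4*sqrt(3))/(-6*sqrt(3) - 2)) + pi ≈ 3.4486

f''(x) = -2*sin(x) - 3*cos(x)
Second-derivative test at each critical point:
  f''(0.8690) = -3.4641 < 0 → local maximum
  f''(3.4486) = 3.4641 > 0 → local minimum

Critical points: x = atan((3 + 4*sqrt(3))/(-2 + 6*sqrt(3))) ≈ 0.8690 (local maximum); x = atan((3 - 4*sqrt(3))/(-6*sqrt(3) - 2)) + pi ≈ 3.4486 (local minimum)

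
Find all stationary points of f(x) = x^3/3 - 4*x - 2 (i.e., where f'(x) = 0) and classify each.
f'(x) = x^2 - 4

Solve f'(x) = 0:
  Factor: x^2 - 4 = (x - 2)*(x + 2) = 0.
  ⇒ x = -2, 2

f''(x) = 2*x
Second-derivative test at each critical point:
  f''(-2) = -4 < 0 → local maximum
  f''(2) = 4 > 0 → local minimum

Critical points: x = -2 (local maximum); x = 2 (local minimum)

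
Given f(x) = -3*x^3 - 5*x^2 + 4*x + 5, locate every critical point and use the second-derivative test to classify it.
f'(x) = -9*x^2 - 10*x + 4

Solve f'(x) = 0:
  9*x^2 + 10*x - 4 = 0 has no rational roots; quadratic formula: x = (-10 ± √244)/18.
  ⇒ x = -sqrt(61)/9 - 5/9 ≈ -1.4234, -5/9 + sqrt(61)/9 ≈ 0.3122

f''(x) = -18*x - 10
Second-derivative test at each critical point:
  f''(-1.4234) = 15.6205 > 0 → local minimum
  f''(0.3122) = -15.6205 < 0 → local maximum

Critical points: x = -sqrt(61)/9 - 5/9 ≈ -1.4234 (local minimum); x = -5/9 + sqrt(61)/9 ≈ 0.3122 (local maximum)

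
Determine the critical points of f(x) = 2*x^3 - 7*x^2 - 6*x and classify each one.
f'(x) = 6*x^2 - 14*x - 6

Solve f'(x) = 0:
  Factor: 6*x^2 - 14*x - 6 = 2*(3*x^2 - 7*x - 3); 3*x^2 - 7*x - 3 = 0 has no rational roots; quadratic formula: x = (7 ± √85)/6.
  ⇒ x = 7/6 - sqrt(85)/6 ≈ -0.3699, 7/6 + sqrt(85)/6 ≈ 2.7033

f''(x) = 12*x - 14
Second-derivative test at each critical point:
  f''(-0.3699) = -18.4391 < 0 → local maximum
  f''(2.7033) = 18.4391 > 0 → local minimum

Critical points: x = 7/6 - sqrt(85)/6 ≈ -0.3699 (local maximum); x = 7/6 + sqrt(85)/6 ≈ 2.7033 (local minimum)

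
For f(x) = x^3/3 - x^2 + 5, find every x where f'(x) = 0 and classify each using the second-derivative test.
f'(x) = x*(x - 2)

Solve f'(x) = 0:
  Factor: x^2 - 2*x = x*(x - 2) = 0.
  ⇒ x = 0, 2

f''(x) = 2*x - 2
Second-derivative test at each critical point:
  f''(0) = -2 < 0 → local maximum
  f''(2) = 2 > 0 → local minimum

Critical points: x = 0 (local maximum); x = 2 (local minimum)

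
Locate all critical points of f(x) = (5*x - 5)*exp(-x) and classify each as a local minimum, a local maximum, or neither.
f'(x) = 5*(2 - x)*exp(-x)

Solve f'(x) = 0:
  f'(x) = (10 - 5*x)·exp(-x) and exp(-x) > 0 for every x, so f'(x) = 0 ⇔ 10 - 5*x = 0.
  Factor: 10 - 5*x = -5*(x - 2) = 0.
  ⇒ x = 2

f''(x) = 5*(x - 3)*exp(-x)
Second-derivative test at each critical point:
  f''(2) = -0.6767 < 0 → local maximum

Critical points: x = 2 (local maximum)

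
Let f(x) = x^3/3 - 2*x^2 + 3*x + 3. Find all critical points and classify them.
f'(x) = x^2 - 4*x + 3

Solve f'(x) = 0:
  Factor: x^2 - 4*x + 3 = (x - 3)*(x - 1) = 0.
  ⇒ x = 1, 3

f''(x) = 2*x - 4
Second-derivative test at each critical point:
  f''(1) = -2 < 0 → local maximum
  f''(3) = 2 > 0 → local minimum

Critical points: x = 1 (local maximum); x = 3 (local minimum)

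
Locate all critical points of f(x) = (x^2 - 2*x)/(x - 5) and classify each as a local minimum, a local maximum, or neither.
f'(x) = (x^2 - 10*x + 10)/(x^2 - 10*x + 25)

Solve f'(x) = 0:
  f'(x) = (x^2 - 10*x + 10)/(x - 5)^2; the denominator is positive wherever f is defined, so f'(x) = 0 ⇔ x^2 - 10*x + 10 = 0.
  x^2 - 10*x + 10 = 0 has no rational roots; quadratic formula: x = (10 ± √60)/2.
  ⇒ x = 5 - sqrt(15) ≈ 1.1270, sqrt(15) + 5 ≈ 8.8730

f''(x) = 30/(x^3 - 15*x^2 + 75*x - 125)
Second-derivative test at each critical point:
  f''(1.1270) = -0.5164 < 0 → local maximum
  f''(8.8730) = 0.5164 > 0 → local minimum

Critical points: x = 5 - sqrt(15) ≈ 1.1270 (local maximum); x = sqrt(15) + 5 ≈ 8.8730 (local minimum)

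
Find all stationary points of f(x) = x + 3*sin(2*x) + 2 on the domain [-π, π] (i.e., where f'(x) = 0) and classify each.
f'(x) = 6*cos(2*x) + 1

Solve f'(x) = 0 on [-π, π]:
  f'(x) = 0 ⇔ cos(2*x) = -1/6, i.e. 2*x = ±arccos(-1/6) + 2nπ; keep the solutions lying in [-π, π].
  ⇒ x = -pi + acos(-1/6)/2 ≈ -2.2725, -acos(-1/6)/2 ≈ -0.8691, acos(-1/6)/2 ≈ 0.8691, pi - acos(-1/6)/2 ≈ 2.2725

f''(x) = -12*sin(2*x)
Second-derivative test at each critical point:
  f''(-2.2725) = -11.8322 < 0 → local maximum
  f''(-0.8691) = 11.8322 > 0 → local minimum
  f''(0.8691) = -11.8322 < 0 → local maximum
  f''(2.2725) = 11.8322 > 0 → local minimum

Critical points: x = -pi + acos(-1/6)/2 ≈ -2.2725 (local maximum); x = -acos(-1/6)/2 ≈ -0.8691 (local minimum); x = acos(-1/6)/2 ≈ 0.8691 (local maximum); x = pi - acos(-1/6)/2 ≈ 2.2725 (local minimum)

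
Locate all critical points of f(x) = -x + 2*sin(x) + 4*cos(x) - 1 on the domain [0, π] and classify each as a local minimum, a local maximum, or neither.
f'(x) = -4*sin(x) + 2*cos(x) - 1

Solve f'(x) = 0 on [0, π]:
  f'(x) = 0 ⇔ -4*sin(x) + 2*cos(x) = 1. Write the left side as R·cos(x + φ) with R = √(2² + 4²) = 2*sqrt(5), cos φ = sqrt(5)/5, sin φ = 2*sqrt(5)/5; then cos(x + φ) = sqrt(5)/10. Solve for x and keep the solutions lying in [0, π].
  ⇒ x = atan((-2 + sqrt(19))/(1 + 2*sqrt(19))) ≈ 0.2381

f''(x) = -2*sin(x) - 4*cos(x)
Second-derivative test at each critical point:
  f''(0.2381) = -4.3589 < 0 → local maximum

Critical points: x = atan((-2 + sqrt(19))/(1 + 2*sqrt(19))) ≈ 0.2381 (local maximum)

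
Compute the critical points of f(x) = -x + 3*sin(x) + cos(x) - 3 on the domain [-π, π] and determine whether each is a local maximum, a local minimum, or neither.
f'(x) = -sin(x) + 3*cos(x) - 1

Solve f'(x) = 0 on [-π, π]:
  f'(x) = 0 ⇔ -sin(x) + 3*cos(x) = 1. Write the left side as R·cos(x + φ) with R = √(3² + 1²) = sqrt(10), cos φ = 3*sqrt(10)/10, sin φ = sqrt(10)/10; then cos(x + φ) = sqrt(10)/10. Solve for x and keep the solutions lying in [-π, π].
  ⇒ x = -pi/2 ≈ -1.5708, atan(4/3) ≈ 0.9273

f''(x) = -3*sin(x) - cos(x)
Second-derivative test at each critical point:
  f''(-1.5708) = 3 > 0 → local minimum
  f''(0.9273) = -3 < 0 → local maximum

Critical points: x = -pi/2 ≈ -1.5708 (local minimum); x = atan(4/3) ≈ 0.9273 (local maximum)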